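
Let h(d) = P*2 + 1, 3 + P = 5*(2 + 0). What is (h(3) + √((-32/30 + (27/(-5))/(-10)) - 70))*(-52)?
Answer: -780 - 26*I*√63474/15 ≈ -780.0 - 436.7*I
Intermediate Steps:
P = 7 (P = -3 + 5*(2 + 0) = -3 + 5*2 = -3 + 10 = 7)
h(d) = 15 (h(d) = 7*2 + 1 = 14 + 1 = 15)
(h(3) + √((-32/30 + (27/(-5))/(-10)) - 70))*(-52) = (15 + √((-32/30 + (27/(-5))/(-10)) - 70))*(-52) = (15 + √((-32*1/30 + (27*(-⅕))*(-⅒)) - 70))*(-52) = (15 + √((-16/15 - 27/5*(-⅒)) - 70))*(-52) = (15 + √((-16/15 + 27/50) - 70))*(-52) = (15 + √(-79/150 - 70))*(-52) = (15 + √(-10579/150))*(-52) = (15 + I*√63474/30)*(-52) = -780 - 26*I*√63474/15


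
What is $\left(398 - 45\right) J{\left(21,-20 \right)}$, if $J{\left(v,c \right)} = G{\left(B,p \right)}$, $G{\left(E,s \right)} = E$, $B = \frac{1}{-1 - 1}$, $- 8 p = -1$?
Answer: $- \frac{353}{2} \approx -176.5$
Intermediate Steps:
$p = \frac{1}{8}$ ($p = \left(- \frac{1}{8}\right) \left(-1\right) = \frac{1}{8} \approx 0.125$)
$B = - \frac{1}{2}$ ($B = \frac{1}{-2} = - \frac{1}{2} \approx -0.5$)
$J{\left(v,c \right)} = - \frac{1}{2}$
$\left(398 - 45\right) J{\left(21,-20 \right)} = \left(398 - 45\right) \left(- \frac{1}{2}\right) = 353 \left(- \frac{1}{2}\right) = - \frac{353}{2}$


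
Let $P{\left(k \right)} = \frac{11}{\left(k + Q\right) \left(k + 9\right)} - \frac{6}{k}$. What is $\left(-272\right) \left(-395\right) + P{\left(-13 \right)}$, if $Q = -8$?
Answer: $\frac{117325127}{1092} \approx 1.0744 \cdot 10^{5}$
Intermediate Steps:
$P{\left(k \right)} = - \frac{6}{k} + \frac{11}{\left(-8 + k\right) \left(9 + k\right)}$ ($P{\left(k \right)} = \frac{11}{\left(k - 8\right) \left(k + 9\right)} - \frac{6}{k} = \frac{11}{\left(-8 + k\right) \left(9 + k\right)} - \frac{6}{k} = - \frac{6}{k} + \frac{11}{\left(-8 + k\right) \left(9 + k\right)}$)
$\left(-272\right) \left(-395\right) + P{\left(-13 \right)} = \left(-272\right) \left(-395\right) + \frac{432 - 6 \left(-13\right)^{2} + 5 \left(-13\right)}{\left(-13\right) \left(-72 - 13 + \left(-13\right)^{2}\right)} = 107440 - \frac{432 - 1014 - 65}{13 \left(-72 - 13 + 169\right)} = 107440 - \frac{432 - 1014 - 65}{13 \cdot 84} = 107440 - \frac{1}{1092} \left(-647\right) = 107440 + \frac{647}{1092} = \frac{117325127}{1092}$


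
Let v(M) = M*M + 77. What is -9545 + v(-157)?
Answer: 15181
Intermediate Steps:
v(M) = 77 + M² (v(M) = M² + 77 = 77 + M²)
-9545 + v(-157) = -9545 + (77 + (-157)²) = -9545 + (77 + 24649) = -9545 + 24726 = 15181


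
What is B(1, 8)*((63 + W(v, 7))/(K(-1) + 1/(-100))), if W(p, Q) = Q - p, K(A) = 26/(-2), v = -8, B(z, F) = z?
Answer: -7800/1301 ≈ -5.9954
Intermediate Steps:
K(A) = -13 (K(A) = 26*(-1/2) = -13)
B(1, 8)*((63 + W(v, 7))/(K(-1) + 1/(-100))) = 1*((63 + (7 - 1*(-8)))/(-13 + 1/(-100))) = 1*((63 + (7 + 8))/(-13 - 1/100)) = 1*((63 + 15)/(-1301/100)) = 1*(78*(-100/1301)) = 1*(-7800/1301) = -7800/1301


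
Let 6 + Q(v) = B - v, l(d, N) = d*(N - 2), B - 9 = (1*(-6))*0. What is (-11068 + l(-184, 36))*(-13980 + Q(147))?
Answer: 244684176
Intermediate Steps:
B = 9 (B = 9 + (1*(-6))*0 = 9 - 6*0 = 9 + 0 = 9)
l(d, N) = d*(-2 + N)
Q(v) = 3 - v (Q(v) = -6 + (9 - v) = 3 - v)
(-11068 + l(-184, 36))*(-13980 + Q(147)) = (-11068 - 184*(-2 + 36))*(-13980 + (3 - 1*147)) = (-11068 - 184*34)*(-13980 + (3 - 147)) = (-11068 - 6256)*(-13980 - 144) = -17324*(-14124) = 244684176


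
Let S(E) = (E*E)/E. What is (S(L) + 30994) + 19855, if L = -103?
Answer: 50746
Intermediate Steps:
S(E) = E (S(E) = E**2/E = E)
(S(L) + 30994) + 19855 = (-103 + 30994) + 19855 = 30891 + 19855 = 50746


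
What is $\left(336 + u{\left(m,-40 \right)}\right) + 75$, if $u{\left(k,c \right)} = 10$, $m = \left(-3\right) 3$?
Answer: $421$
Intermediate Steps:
$m = -9$
$\left(336 + u{\left(m,-40 \right)}\right) + 75 = \left(336 + 10\right) + 75 = 346 + 75 = 421$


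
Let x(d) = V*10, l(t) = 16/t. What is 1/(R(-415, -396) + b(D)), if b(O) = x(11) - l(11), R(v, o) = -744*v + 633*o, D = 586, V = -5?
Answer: 11/638446 ≈ 1.7229e-5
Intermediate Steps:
x(d) = -50 (x(d) = -5*10 = -50)
b(O) = -566/11 (b(O) = -50 - 16/11 = -566/11)
1/(R(-415, -396) + b(D)) = 1/((-744*(-415) + 633*(-396)) - 566/11) = 1/((308760 - 250668) - 566/11) = 1/(58092 - 566/11) = 1/(638446/11) = 11/638446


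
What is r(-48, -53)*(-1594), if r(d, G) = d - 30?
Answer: 124332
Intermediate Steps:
r(d, G) = -30 + d
r(-48, -53)*(-1594) = (-30 - 48)*(-1594) = -78*(-1594) = 124332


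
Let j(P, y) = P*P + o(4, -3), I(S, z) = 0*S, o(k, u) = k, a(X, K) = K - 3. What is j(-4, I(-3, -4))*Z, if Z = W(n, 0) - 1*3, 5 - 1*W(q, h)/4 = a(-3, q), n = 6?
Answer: 100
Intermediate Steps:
a(X, K) = -3 + K
W(q, h) = 32 - 4*q (W(q, h) = 20 - 4*(-3 + q) = 20 + (12 - 4*q) = 32 - 4*q)
I(S, z) = 0
Z = 5 (Z = (32 - 4*6) - 1*3 = (32 - 24) - 3 = 8 - 3 = 5)
j(P, y) = 4 + P² (j(P, y) = P*P + 4 = P² + 4 = 4 + P²)
j(-4, I(-3, -4))*Z = (4 + (-4)²)*5 = (4 + 16)*5 = 20*5 = 100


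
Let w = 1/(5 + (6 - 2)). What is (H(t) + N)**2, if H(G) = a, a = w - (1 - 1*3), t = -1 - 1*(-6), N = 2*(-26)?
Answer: 201601/81 ≈ 2488.9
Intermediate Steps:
w = 1/9 (w = 1/(5 + 4) = 1/9 ≈ 0.11111)
N = -52
t = 5 (t = -1 + 6 = 5)
a = 19/9 (a = 1/9 - (1 - 1*3) = 1/9 - (1 - 3) = 1/9 - 1*(-2) = 1/9 + 2 = 19/9 ≈ 2.1111)
H(G) = 19/9
(H(t) + N)**2 = (19/9 - 52)**2 = (-449/9)**2 = 201601/81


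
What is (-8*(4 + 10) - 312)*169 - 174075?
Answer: -245731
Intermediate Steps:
(-8*(4 + 10) - 312)*169 - 174075 = (-8*14 - 312)*169 - 174075 = (-112 - 312)*169 - 174075 = -424*169 - 174075 = -71656 - 174075 = -245731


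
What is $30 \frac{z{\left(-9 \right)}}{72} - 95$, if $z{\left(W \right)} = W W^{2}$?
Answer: $- \frac{1595}{4} \approx -398.75$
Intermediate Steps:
$z{\left(W \right)} = W^{3}$
$30 \frac{z{\left(-9 \right)}}{72} - 95 = 30 \frac{\left(-9\right)^{3}}{72} - 95 = 30 \left(\left(-729\right) \frac{1}{72}\right) - 95 = 30 \left(- \frac{81}{8}\right) - 95 = - \frac{1215}{4} - 95 = - \frac{1595}{4}$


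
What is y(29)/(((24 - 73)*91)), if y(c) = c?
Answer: -29/4459 ≈ -0.0065037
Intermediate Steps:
y(29)/(((24 - 73)*91)) = 29/(((24 - 73)*91)) = 29/((-49*91)) = 29/(-4459) = 29*(-1/4459) = -29/4459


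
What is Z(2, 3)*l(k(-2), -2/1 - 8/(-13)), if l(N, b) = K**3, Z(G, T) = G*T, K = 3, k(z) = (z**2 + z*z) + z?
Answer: 162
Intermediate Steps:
k(z) = z + 2*z**2 (k(z) = (z**2 + z**2) + z = 2*z**2 + z = z + 2*z**2)
l(N, b) = 27 (l(N, b) = 3**3 = 27)
Z(2, 3)*l(k(-2), -2/1 - 8/(-13)) = (2*3)*27 = 6*27 = 162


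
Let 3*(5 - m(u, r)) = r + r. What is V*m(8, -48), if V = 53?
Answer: 1961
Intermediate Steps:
m(u, r) = 5 - 2*r/3 (m(u, r) = 5 - (r + r)/3 = 5 - 2*r/3)
V*m(8, -48) = 53*(5 - ⅔*(-48)) = 53*(5 + 32) = 53*37 = 1961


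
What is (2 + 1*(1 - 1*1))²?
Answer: 4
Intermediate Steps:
(2 + 1*(1 - 1*1))² = (2 + 1*(1 - 1))² = (2 + 1*0)² = (2 + 0)² = 2² = 4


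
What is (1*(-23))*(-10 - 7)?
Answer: 391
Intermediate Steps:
(1*(-23))*(-10 - 7) = -23*(-17) = 391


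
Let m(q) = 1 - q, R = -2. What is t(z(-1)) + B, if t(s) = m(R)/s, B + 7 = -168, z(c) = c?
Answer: -178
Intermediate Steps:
B = -175 (B = -7 - 168 = -175)
t(s) = 3/s (t(s) = (1 - 1*(-2))/s = (1 + 2)/s = 3/s)
t(z(-1)) + B = 3/(-1) - 175 = 3*(-1) - 175 = -3 - 175 = -178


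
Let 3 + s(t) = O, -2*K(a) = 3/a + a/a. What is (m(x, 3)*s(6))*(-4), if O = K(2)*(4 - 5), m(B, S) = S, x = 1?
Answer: 21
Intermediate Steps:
K(a) = -½ - 3/(2*a) (K(a) = -(3/a + a/a)/2 = -(3/a + 1)/2 = -(1 + 3/a)/2 = -½ - 3/(2*a))
O = 5/4 (O = ((½)*(-3 - 1*2)/2)*(4 - 5) = ((½)*(½)*(-3 - 2))*(-1) = ((½)*(½)*(-5))*(-1) = -5/4*(-1) = 5/4 ≈ 1.2500)
s(t) = -7/4 (s(t) = -3 + 5/4 = -7/4)
(m(x, 3)*s(6))*(-4) = (3*(-7/4))*(-4) = -21/4*(-4) = 21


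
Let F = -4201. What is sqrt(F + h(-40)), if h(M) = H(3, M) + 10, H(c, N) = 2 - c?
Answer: 4*I*sqrt(262) ≈ 64.746*I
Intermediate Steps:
h(M) = 9 (h(M) = (2 - 1*3) + 10 = (2 - 3) + 10 = -1 + 10 = 9)
sqrt(F + h(-40)) = sqrt(-4201 + 9) = sqrt(-4192) = 4*I*sqrt(262)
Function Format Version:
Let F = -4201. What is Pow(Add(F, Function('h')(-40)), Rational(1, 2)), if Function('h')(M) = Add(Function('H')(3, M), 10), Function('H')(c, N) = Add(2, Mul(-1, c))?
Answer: Mul(4, I, Pow(262, Rational(1, 2))) ≈ Mul(64.746, I)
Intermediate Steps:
Function('h')(M) = 9 (Function('h')(M) = Add(Add(2, Mul(-1, 3)), 10) = Add(Add(2, -3), 10) = Add(-1, 10) = 9)
Pow(Add(F, Function('h')(-40)), Rational(1, 2)) = Pow(Add(-4201, 9), Rational(1, 2)) = Pow(-4192, Rational(1, 2)) = Mul(4, I, Pow(262, Rational(1, 2)))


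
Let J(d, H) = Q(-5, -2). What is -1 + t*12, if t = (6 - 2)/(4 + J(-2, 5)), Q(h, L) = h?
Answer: -49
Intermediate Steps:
J(d, H) = -5
t = -4 (t = (6 - 2)/(4 - 5) = 4/(-1) = 4*(-1) = -4)
-1 + t*12 = -1 - 4*12 = -1 - 48 = -49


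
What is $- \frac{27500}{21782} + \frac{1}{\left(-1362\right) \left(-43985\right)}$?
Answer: $- \frac{823729076609}{652453344870} \approx -1.2625$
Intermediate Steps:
$- \frac{27500}{21782} + \frac{1}{\left(-1362\right) \left(-43985\right)} = \left(-27500\right) \frac{1}{21782} - - \frac{1}{59907570} = - \frac{13750}{10891} + \frac{1}{59907570} = - \frac{823729076609}{652453344870}$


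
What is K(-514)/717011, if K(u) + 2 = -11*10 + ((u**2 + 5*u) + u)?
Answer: 261000/717011 ≈ 0.36401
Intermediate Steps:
K(u) = -112 + u**2 + 6*u (K(u) = -2 + (-11*10 + ((u**2 + 5*u) + u)) = -2 + (-110 + (u**2 + 6*u)) = -2 + (-110 + u**2 + 6*u) = -112 + u**2 + 6*u)
K(-514)/717011 = (-112 + (-514)**2 + 6*(-514))/717011 = (-112 + 264196 - 3084)*(1/717011) = 261000*(1/717011) = 261000/717011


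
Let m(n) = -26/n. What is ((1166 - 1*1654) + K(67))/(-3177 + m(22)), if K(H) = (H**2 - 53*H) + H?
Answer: -5687/34960 ≈ -0.16267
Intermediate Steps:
K(H) = H**2 - 52*H
((1166 - 1*1654) + K(67))/(-3177 + m(22)) = ((1166 - 1*1654) + 67*(-52 + 67))/(-3177 - 26/22) = ((1166 - 1654) + 67*15)/(-3177 - 26*1/22) = (-488 + 1005)/(-3177 - 13/11) = 517/(-34960/11) = 517*(-11/34960) = -5687/34960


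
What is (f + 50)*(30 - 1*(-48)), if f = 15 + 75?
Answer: 10920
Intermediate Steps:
f = 90
(f + 50)*(30 - 1*(-48)) = (90 + 50)*(30 - 1*(-48)) = 140*(30 + 48) = 140*78 = 10920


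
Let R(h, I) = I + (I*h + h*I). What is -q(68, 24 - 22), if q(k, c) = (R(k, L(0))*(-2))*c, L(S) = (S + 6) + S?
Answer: 3288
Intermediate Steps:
L(S) = 6 + 2*S (L(S) = (6 + S) + S = 6 + 2*S)
R(h, I) = I + 2*I*h (R(h, I) = I + (I*h + I*h) = I + 2*I*h)
q(k, c) = c*(-12 - 24*k) (q(k, c) = (((6 + 2*0)*(1 + 2*k))*(-2))*c = (((6 + 0)*(1 + 2*k))*(-2))*c = ((6*(1 + 2*k))*(-2))*c = ((6 + 12*k)*(-2))*c = (-12 - 24*k)*c = c*(-12 - 24*k))
-q(68, 24 - 22) = -(-12)*(24 - 22)*(1 + 2*68) = -(-12)*2*(1 + 136) = -(-12)*2*137 = -1*(-3288) = 3288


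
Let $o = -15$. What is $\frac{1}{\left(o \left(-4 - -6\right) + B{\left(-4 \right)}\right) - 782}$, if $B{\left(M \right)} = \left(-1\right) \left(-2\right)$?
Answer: $- \frac{1}{810} \approx -0.0012346$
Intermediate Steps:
$B{\left(M \right)} = 2$
$\frac{1}{\left(o \left(-4 - -6\right) + B{\left(-4 \right)}\right) - 782} = \frac{1}{\left(- 15 \left(-4 - -6\right) + 2\right) - 782} = \frac{1}{\left(- 15 \left(-4 + 6\right) + 2\right) - 782} = \frac{1}{\left(\left(-15\right) 2 + 2\right) - 782} = \frac{1}{\left(-30 + 2\right) - 782} = \frac{1}{-28 - 782} = \frac{1}{-810} = - \frac{1}{810}$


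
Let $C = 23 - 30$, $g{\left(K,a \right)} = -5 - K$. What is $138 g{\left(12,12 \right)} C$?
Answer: $16422$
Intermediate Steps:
$C = -7$ ($C = 23 - 30 = -7$)
$138 g{\left(12,12 \right)} C = 138 \left(-5 - 12\right) \left(-7\right) = 138 \left(-17\right) \left(-7\right) = \left(-2346\right) \left(-7\right) = 16422$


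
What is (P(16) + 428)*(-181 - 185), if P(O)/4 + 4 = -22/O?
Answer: -148779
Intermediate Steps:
P(O) = -16 - 88/O (P(O) = -16 + 4*(-22/O) = -16 - 88/O)
(P(16) + 428)*(-181 - 185) = ((-16 - 88/16) + 428)*(-181 - 185) = ((-16 - 88*1/16) + 428)*(-366) = ((-16 - 11/2) + 428)*(-366) = (-43/2 + 428)*(-366) = (813/2)*(-366) = -148779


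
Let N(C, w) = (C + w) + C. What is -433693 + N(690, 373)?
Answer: -431940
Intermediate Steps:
N(C, w) = w + 2*C
-433693 + N(690, 373) = -433693 + (373 + 2*690) = -433693 + (373 + 1380) = -433693 + 1753 = -431940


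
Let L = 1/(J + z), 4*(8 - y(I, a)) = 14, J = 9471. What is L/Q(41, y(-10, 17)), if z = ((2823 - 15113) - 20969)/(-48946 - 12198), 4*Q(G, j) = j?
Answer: 489152/5212152747 ≈ 9.3848e-5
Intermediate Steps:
y(I, a) = 9/2 (y(I, a) = 8 - ¼*14 = 8 - 7/2 = 9/2)
Q(G, j) = j/4
z = 33259/61144 (z = (-12290 - 20969)/(-61144) = -33259*(-1/61144) = 33259/61144 ≈ 0.54395)
L = 61144/579128083 (L = 1/(9471 + 33259/61144) = 1/(579128083/61144) = 61144/579128083 ≈ 0.00010558)
L/Q(41, y(-10, 17)) = 61144/(579128083*(((¼)*(9/2)))) = 61144/(579128083*(9/8)) = (61144/579128083)*(8/9) = 489152/5212152747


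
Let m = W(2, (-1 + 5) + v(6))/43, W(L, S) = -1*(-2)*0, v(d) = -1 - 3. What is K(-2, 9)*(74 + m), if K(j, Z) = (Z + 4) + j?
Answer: 814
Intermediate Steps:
v(d) = -4
W(L, S) = 0 (W(L, S) = 2*0 = 0)
K(j, Z) = 4 + Z + j (K(j, Z) = (4 + Z) + j = 4 + Z + j)
m = 0 (m = 0/43 = 0*(1/43) = 0)
K(-2, 9)*(74 + m) = (4 + 9 - 2)*(74 + 0) = 11*74 = 814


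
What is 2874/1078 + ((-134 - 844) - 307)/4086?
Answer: 5178967/2202354 ≈ 2.3516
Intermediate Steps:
2874/1078 + ((-134 - 844) - 307)/4086 = 2874*(1/1078) + (-978 - 307)*(1/4086) = 1437/539 - 1285*1/4086 = 1437/539 - 1285/4086 = 5178967/2202354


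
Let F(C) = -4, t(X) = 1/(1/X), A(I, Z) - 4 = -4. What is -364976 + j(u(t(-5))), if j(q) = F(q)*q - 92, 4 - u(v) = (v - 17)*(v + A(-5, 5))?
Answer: -364644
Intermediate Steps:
A(I, Z) = 0 (A(I, Z) = 4 - 4 = 0)
t(X) = X
u(v) = 4 - v*(-17 + v) (u(v) = 4 - (v - 17)*(v + 0) = 4 - (-17 + v)*v = 4 - v*(-17 + v))
j(q) = -92 - 4*q (j(q) = -4*q - 92 = -92 - 4*q)
-364976 + j(u(t(-5))) = -364976 + (-92 - 4*(4 - 1*(-5)² + 17*(-5))) = -364976 + (-92 - 4*(4 - 1*25 - 85)) = -364976 + (-92 - 4*(4 - 25 - 85)) = -364976 + (-92 - 4*(-106)) = -364976 + (-92 + 424) = -364976 + 332 = -364644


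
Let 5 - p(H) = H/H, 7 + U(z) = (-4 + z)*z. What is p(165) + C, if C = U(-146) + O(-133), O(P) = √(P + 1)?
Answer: 21897 + 2*I*√33 ≈ 21897.0 + 11.489*I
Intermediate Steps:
U(z) = -7 + z*(-4 + z) (U(z) = -7 + (-4 + z)*z = -7 + z*(-4 + z))
p(H) = 4 (p(H) = 5 - H/H = 5 - 1*1 = 5 - 1 = 4)
O(P) = √(1 + P)
C = 21893 + 2*I*√33 (C = (-7 + (-146)² - 4*(-146)) + √(1 - 133) = (-7 + 21316 + 584) + √(-132) = 21893 + 2*I*√33 ≈ 21893.0 + 11.489*I)
p(165) + C = 4 + (21893 + 2*I*√33) = 21897 + 2*I*√33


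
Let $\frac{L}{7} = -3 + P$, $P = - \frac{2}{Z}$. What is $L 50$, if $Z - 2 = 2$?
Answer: $-1225$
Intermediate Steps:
$Z = 4$ ($Z = 2 + 2 = 4$)
$P = - \frac{1}{2}$ ($P = - \frac{2}{4} = \left(-2\right) \frac{1}{4} = - \frac{1}{2} \approx -0.5$)
$L = - \frac{49}{2}$ ($L = 7 \left(-3 - \frac{1}{2}\right) = 7 \left(- \frac{7}{2}\right) = - \frac{49}{2} \approx -24.5$)
$L 50 = \left(- \frac{49}{2}\right) 50 = -1225$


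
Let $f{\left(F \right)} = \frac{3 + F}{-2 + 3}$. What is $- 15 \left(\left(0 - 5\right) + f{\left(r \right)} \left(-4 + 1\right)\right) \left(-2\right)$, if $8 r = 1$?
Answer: $- \frac{1725}{4} \approx -431.25$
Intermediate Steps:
$r = \frac{1}{8}$ ($r = \frac{1}{8} \cdot 1 = \frac{1}{8} \approx 0.125$)
$f{\left(F \right)} = 3 + F$ ($f{\left(F \right)} = \frac{3 + F}{1} = \left(3 + F\right) 1 = 3 + F$)
$- 15 \left(\left(0 - 5\right) + f{\left(r \right)} \left(-4 + 1\right)\right) \left(-2\right) = - 15 \left(\left(0 - 5\right) + \left(3 + \frac{1}{8}\right) \left(-4 + 1\right)\right) \left(-2\right) = - 15 \left(-5 + \frac{25}{8} \left(-3\right)\right) \left(-2\right) = - 15 \left(-5 - \frac{75}{8}\right) \left(-2\right) = \left(-15\right) \left(- \frac{115}{8}\right) \left(-2\right) = \frac{1725}{8} \left(-2\right) = - \frac{1725}{4}$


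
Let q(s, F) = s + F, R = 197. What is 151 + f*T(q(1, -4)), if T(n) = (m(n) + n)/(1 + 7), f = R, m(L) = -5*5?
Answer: -1077/2 ≈ -538.50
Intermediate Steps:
q(s, F) = F + s
m(L) = -25
f = 197
T(n) = -25/8 + n/8 (T(n) = (-25 + n)/(1 + 7) = (-25 + n)/8 = (-25 + n)*(1/8) = -25/8 + n/8)
151 + f*T(q(1, -4)) = 151 + 197*(-25/8 + (-4 + 1)/8) = 151 + 197*(-25/8 + (1/8)*(-3)) = 151 + 197*(-25/8 - 3/8) = 151 + 197*(-7/2) = 151 - 1379/2 = -1077/2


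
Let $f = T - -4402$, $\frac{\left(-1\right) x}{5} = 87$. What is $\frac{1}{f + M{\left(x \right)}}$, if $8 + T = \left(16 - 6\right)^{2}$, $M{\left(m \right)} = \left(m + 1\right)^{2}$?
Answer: $\frac{1}{192850} \approx 5.1854 \cdot 10^{-6}$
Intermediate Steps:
$x = -435$ ($x = \left(-5\right) 87 = -435$)
$M{\left(m \right)} = \left(1 + m\right)^{2}$
$T = 92$ ($T = -8 + \left(16 - 6\right)^{2} = -8 + 10^{2} = -8 + 100 = 92$)
$f = 4494$ ($f = 92 - -4402 = 92 + 4402 = 4494$)
$\frac{1}{f + M{\left(x \right)}} = \frac{1}{4494 + \left(1 - 435\right)^{2}} = \frac{1}{4494 + \left(-434\right)^{2}} = \frac{1}{4494 + 188356} = \frac{1}{192850}$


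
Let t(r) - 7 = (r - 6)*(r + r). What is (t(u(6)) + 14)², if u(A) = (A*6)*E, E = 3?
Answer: 486334809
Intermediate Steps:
u(A) = 18*A (u(A) = (A*6)*3 = (6*A)*3 = 18*A)
t(r) = 7 + 2*r*(-6 + r) (t(r) = 7 + (r - 6)*(r + r) = 7 + (-6 + r)*(2*r) = 7 + 2*r*(-6 + r))
(t(u(6)) + 14)² = ((7 - 216*6 + 2*(18*6)²) + 14)² = ((7 - 12*108 + 2*108²) + 14)² = ((7 - 1296 + 2*11664) + 14)² = ((7 - 1296 + 23328) + 14)² = (22039 + 14)² = 22053² = 486334809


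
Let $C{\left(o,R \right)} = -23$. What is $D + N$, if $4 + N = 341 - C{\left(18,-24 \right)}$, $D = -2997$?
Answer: $-2637$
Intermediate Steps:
$N = 360$ ($N = -4 + \left(341 - -23\right) = -4 + \left(341 + 23\right) = -4 + 364 = 360$)
$D + N = -2997 + 360 = -2637$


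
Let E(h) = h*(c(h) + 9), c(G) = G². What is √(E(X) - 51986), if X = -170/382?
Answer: 2*I*√17297927601034/36481 ≈ 228.01*I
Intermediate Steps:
X = -85/191 (X = -170*1/382 = -85/191 ≈ -0.44503)
E(h) = h*(9 + h²) (E(h) = h*(h² + 9) = h*(9 + h²))
√(E(X) - 51986) = √(-85*(9 + (-85/191)²)/191 - 51986) = √(-85*(9 + 7225/36481)/191 - 51986) = √(-85/191*335554/36481 - 51986) = √(-28522090/6967871 - 51986) = √(-362260263896/6967871) = 2*I*√17297927601034/36481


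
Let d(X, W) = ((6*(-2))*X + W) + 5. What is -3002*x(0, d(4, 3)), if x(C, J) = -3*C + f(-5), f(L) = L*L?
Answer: -75050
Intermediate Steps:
f(L) = L²
d(X, W) = 5 + W - 12*X (d(X, W) = (-12*X + W) + 5 = (W - 12*X) + 5 = 5 + W - 12*X)
x(C, J) = 25 - 3*C (x(C, J) = -3*C + (-5)² = -3*C + 25 = 25 - 3*C)
-3002*x(0, d(4, 3)) = -3002*(25 - 3*0) = -3002*(25 + 0) = -3002*25 = -75050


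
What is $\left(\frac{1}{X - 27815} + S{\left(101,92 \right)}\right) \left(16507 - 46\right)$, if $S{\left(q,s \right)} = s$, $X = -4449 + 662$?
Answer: $\frac{15952810521}{10534} \approx 1.5144 \cdot 10^{6}$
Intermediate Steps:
$X = -3787$
$\left(\frac{1}{X - 27815} + S{\left(101,92 \right)}\right) \left(16507 - 46\right) = \left(\frac{1}{-3787 - 27815} + 92\right) \left(16507 - 46\right) = \left(\frac{1}{-31602} + 92\right) 16461 = \left(- \frac{1}{31602} + 92\right) 16461 = \frac{2907383}{31602} \cdot 16461 = \frac{15952810521}{10534}$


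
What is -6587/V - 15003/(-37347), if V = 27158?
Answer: 53815595/338089942 ≈ 0.15918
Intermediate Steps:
-6587/V - 15003/(-37347) = -6587/27158 - 15003/(-37347) = -6587*1/27158 - 15003*(-1/37347) = -6587/27158 + 5001/12449 = 53815595/338089942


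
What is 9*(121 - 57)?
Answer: 576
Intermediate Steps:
9*(121 - 57) = 9*64 = 576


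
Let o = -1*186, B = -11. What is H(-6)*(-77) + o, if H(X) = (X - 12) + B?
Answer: 2047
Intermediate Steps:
H(X) = -23 + X (H(X) = (X - 12) - 11 = (-12 + X) - 11 = -23 + X)
o = -186
H(-6)*(-77) + o = (-23 - 6)*(-77) - 186 = -29*(-77) - 186 = 2233 - 186 = 2047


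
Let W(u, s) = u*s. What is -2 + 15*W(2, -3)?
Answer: -92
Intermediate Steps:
W(u, s) = s*u
-2 + 15*W(2, -3) = -2 + 15*(-3*2) = -2 + 15*(-6) = -2 - 90 = -92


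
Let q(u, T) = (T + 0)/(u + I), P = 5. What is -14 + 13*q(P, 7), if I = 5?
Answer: -49/10 ≈ -4.9000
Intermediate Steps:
q(u, T) = T/(5 + u) (q(u, T) = (T + 0)/(u + 5) = T/(5 + u))
-14 + 13*q(P, 7) = -14 + 13*(7/(5 + 5)) = -14 + 13*(7/10) = -14 + 91/10 = -49/10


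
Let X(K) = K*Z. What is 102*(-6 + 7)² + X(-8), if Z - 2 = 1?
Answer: 78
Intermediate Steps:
Z = 3 (Z = 2 + 1 = 3)
X(K) = 3*K (X(K) = K*3 = 3*K)
102*(-6 + 7)² + X(-8) = 102*(-6 + 7)² + 3*(-8) = 102*1² - 24 = 102*1 - 24 = 102 - 24 = 78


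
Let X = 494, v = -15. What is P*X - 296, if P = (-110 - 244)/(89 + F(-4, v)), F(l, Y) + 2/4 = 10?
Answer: -408064/197 ≈ -2071.4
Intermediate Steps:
F(l, Y) = 19/2 (F(l, Y) = -½ + 10 = 19/2)
P = -708/197 (P = (-110 - 244)/(89 + 19/2) = -354/197/2 = -354*2/197 = -708/197 ≈ -3.5939)
P*X - 296 = -708/197*494 - 296 = -349752/197 - 296 = -408064/197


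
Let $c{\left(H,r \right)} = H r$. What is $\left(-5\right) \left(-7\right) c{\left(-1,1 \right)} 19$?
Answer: $-665$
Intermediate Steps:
$\left(-5\right) \left(-7\right) c{\left(-1,1 \right)} 19 = \left(-5\right) \left(-7\right) \left(\left(-1\right) 1\right) 19 = 35 \left(-1\right) 19 = \left(-35\right) 19 = -665$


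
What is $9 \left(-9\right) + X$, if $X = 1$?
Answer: $-80$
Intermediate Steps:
$9 \left(-9\right) + X = 9 \left(-9\right) + 1 = -81 + 1 = -80$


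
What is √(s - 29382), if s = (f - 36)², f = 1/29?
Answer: I*√23622413/29 ≈ 167.6*I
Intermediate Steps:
f = 1/29 ≈ 0.034483
s = 1087849/841 (s = (1/29 - 36)² = (-1043/29)² = 1087849/841 ≈ 1293.5)
√(s - 29382) = √(1087849/841 - 29382) = √(-23622413/841) = I*√23622413/29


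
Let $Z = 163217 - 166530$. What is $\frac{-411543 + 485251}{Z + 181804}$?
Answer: $\frac{73708}{178491} \approx 0.41295$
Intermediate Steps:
$Z = -3313$
$\frac{-411543 + 485251}{Z + 181804} = \frac{-411543 + 485251}{-3313 + 181804} = \frac{73708}{178491}$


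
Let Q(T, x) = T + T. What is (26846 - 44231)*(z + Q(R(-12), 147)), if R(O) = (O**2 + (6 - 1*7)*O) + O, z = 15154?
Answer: -268459170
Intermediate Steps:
R(O) = O**2 (R(O) = (O**2 + (6 - 7)*O) + O = (O**2 - O) + O = O**2)
Q(T, x) = 2*T
(26846 - 44231)*(z + Q(R(-12), 147)) = (26846 - 44231)*(15154 + 2*(-12)**2) = -17385*(15154 + 2*144) = -17385*(15154 + 288) = -17385*15442 = -268459170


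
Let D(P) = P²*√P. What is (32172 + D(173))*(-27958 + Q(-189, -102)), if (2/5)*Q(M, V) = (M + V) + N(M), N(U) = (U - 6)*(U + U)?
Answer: 5005625394 + 9313276291*√173/2 ≈ 6.6254e+10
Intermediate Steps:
N(U) = 2*U*(-6 + U) (N(U) = (-6 + U)*(2*U) = 2*U*(-6 + U))
Q(M, V) = 5*M/2 + 5*V/2 + 5*M*(-6 + M) (Q(M, V) = 5*((M + V) + 2*M*(-6 + M))/2 = 5*(M + V + 2*M*(-6 + M))/2 = 5*M/2 + 5*V/2 + 5*M*(-6 + M))
D(P) = P^(5/2)
(32172 + D(173))*(-27958 + Q(-189, -102)) = (32172 + 173^(5/2))*(-27958 + (5*(-189)² - 55/2*(-189) + (5/2)*(-102))) = (32172 + 29929*√173)*(-27958 + (5*35721 + 10395/2 - 255)) = (32172 + 29929*√173)*(-27958 + (178605 + 10395/2 - 255)) = (32172 + 29929*√173)*(-27958 + 367095/2) = (32172 + 29929*√173)*(311179/2) = 5005625394 + 9313276291*√173/2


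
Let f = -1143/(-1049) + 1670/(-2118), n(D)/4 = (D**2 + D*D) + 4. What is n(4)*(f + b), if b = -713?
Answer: -38003076528/370297 ≈ -1.0263e+5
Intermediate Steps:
n(D) = 16 + 8*D**2 (n(D) = 4*((D**2 + D*D) + 4) = 4*((D**2 + D**2) + 4) = 4*(2*D**2 + 4) = 4*(4 + 2*D**2) = 16 + 8*D**2)
f = 334522/1110891 (f = -1143*(-1/1049) + 1670*(-1/2118) = 1143/1049 - 835/1059 = 334522/1110891 ≈ 0.30113)
n(4)*(f + b) = (16 + 8*4**2)*(334522/1110891 - 713) = (16 + 8*16)*(-791730761/1110891) = (16 + 128)*(-791730761/1110891) = 144*(-791730761/1110891) = -38003076528/370297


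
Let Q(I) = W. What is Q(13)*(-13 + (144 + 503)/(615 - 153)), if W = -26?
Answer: 69667/231 ≈ 301.59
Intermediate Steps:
Q(I) = -26
Q(13)*(-13 + (144 + 503)/(615 - 153)) = -26*(-13 + (144 + 503)/(615 - 153)) = -26*(-13 + 647/462) = -26*(-5359/462) = 69667/231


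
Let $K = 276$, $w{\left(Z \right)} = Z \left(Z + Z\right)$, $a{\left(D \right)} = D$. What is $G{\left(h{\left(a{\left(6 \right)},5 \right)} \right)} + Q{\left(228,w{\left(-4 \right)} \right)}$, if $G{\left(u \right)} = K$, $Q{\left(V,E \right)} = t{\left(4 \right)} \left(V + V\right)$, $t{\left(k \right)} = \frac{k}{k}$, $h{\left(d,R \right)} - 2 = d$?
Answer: $732$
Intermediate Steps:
$h{\left(d,R \right)} = 2 + d$
$t{\left(k \right)} = 1$
$w{\left(Z \right)} = 2 Z^{2}$ ($w{\left(Z \right)} = Z 2 Z = 2 Z^{2}$)
$Q{\left(V,E \right)} = 2 V$ ($Q{\left(V,E \right)} = 1 \left(V + V\right) = 1 \cdot 2 V = 2 V$)
$G{\left(u \right)} = 276$
$G{\left(h{\left(a{\left(6 \right)},5 \right)} \right)} + Q{\left(228,w{\left(-4 \right)} \right)} = 276 + 2 \cdot 228 = 276 + 456 = 732$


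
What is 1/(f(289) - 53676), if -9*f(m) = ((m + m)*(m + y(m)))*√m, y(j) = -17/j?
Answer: -9/3322220 ≈ -2.7090e-6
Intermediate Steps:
f(m) = -2*m^(3/2)*(m - 17/m)/9 (f(m) = -(m + m)*(m - 17/m)*√m/9 = -(2*m)*(m - 17/m)*√m/9 = -2*m*(m - 17/m)*√m/9 = -2*m^(3/2)*(m - 17/m)/9)
1/(f(289) - 53676) = 1/(2*√289*(17 - 1*289²)/9 - 53676) = 1/((2/9)*17*(17 - 1*83521) - 53676) = 1/((2/9)*17*(17 - 83521) - 53676) = 1/((2/9)*17*(-83504) - 53676) = 1/(-2839136/9 - 53676) = 1/(-3322220/9) = -9/3322220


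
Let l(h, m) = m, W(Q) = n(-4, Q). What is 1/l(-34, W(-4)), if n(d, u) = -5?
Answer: -⅕ ≈ -0.20000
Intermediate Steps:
W(Q) = -5
1/l(-34, W(-4)) = 1/(-5) = -⅕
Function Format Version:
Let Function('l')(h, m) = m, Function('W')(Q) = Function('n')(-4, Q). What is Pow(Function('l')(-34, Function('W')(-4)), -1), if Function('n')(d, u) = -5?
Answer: Rational(-1, 5) ≈ -0.20000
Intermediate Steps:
Function('W')(Q) = -5
Pow(Function('l')(-34, Function('W')(-4)), -1) = Pow(-5, -1) = Rational(-1, 5)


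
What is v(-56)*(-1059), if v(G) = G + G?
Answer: 118608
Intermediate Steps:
v(G) = 2*G
v(-56)*(-1059) = (2*(-56))*(-1059) = -112*(-1059) = 118608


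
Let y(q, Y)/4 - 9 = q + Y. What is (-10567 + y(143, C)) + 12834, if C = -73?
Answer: 2583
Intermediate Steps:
y(q, Y) = 36 + 4*Y + 4*q (y(q, Y) = 36 + 4*(q + Y) = 36 + 4*(Y + q) = 36 + (4*Y + 4*q) = 36 + 4*Y + 4*q)
(-10567 + y(143, C)) + 12834 = (-10567 + (36 + 4*(-73) + 4*143)) + 12834 = (-10567 + (36 - 292 + 572)) + 12834 = (-10567 + 316) + 12834 = -10251 + 12834 = 2583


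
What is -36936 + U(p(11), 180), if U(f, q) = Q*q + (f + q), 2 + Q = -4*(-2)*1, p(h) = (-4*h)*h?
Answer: -36160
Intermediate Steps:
p(h) = -4*h**2
Q = 6 (Q = -2 - 4*(-2)*1 = -2 + 8*1 = -2 + 8 = 6)
U(f, q) = f + 7*q (U(f, q) = 6*q + (f + q) = f + 7*q)
-36936 + U(p(11), 180) = -36936 + (-4*11**2 + 7*180) = -36936 + (-4*121 + 1260) = -36936 + (-484 + 1260) = -36936 + 776 = -36160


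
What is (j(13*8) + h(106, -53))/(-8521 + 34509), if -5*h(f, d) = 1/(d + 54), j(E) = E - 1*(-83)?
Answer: 467/64970 ≈ 0.0071879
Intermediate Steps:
j(E) = 83 + E (j(E) = E + 83 = 83 + E)
h(f, d) = -1/(5*(54 + d)) (h(f, d) = -1/(5*(d + 54)) = -1/(5*(54 + d)))
(j(13*8) + h(106, -53))/(-8521 + 34509) = ((83 + 13*8) - 1/(270 + 5*(-53)))/(-8521 + 34509) = ((83 + 104) - 1/(270 - 265))/25988 = (187 - 1/5)*(1/25988) = (187 - 1*⅕)*(1/25988) = (187 - ⅕)*(1/25988) = (934/5)*(1/25988) = 467/64970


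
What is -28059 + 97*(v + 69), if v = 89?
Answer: -12733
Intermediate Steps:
-28059 + 97*(v + 69) = -28059 + 97*(89 + 69) = -28059 + 97*158 = -28059 + 15326 = -12733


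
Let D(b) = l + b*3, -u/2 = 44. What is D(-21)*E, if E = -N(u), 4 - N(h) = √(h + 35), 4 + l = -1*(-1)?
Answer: 264 - 66*I*√53 ≈ 264.0 - 480.49*I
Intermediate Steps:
u = -88 (u = -2*44 = -88)
l = -3 (l = -4 - 1*(-1) = -4 + 1 = -3)
N(h) = 4 - √(35 + h) (N(h) = 4 - √(h + 35) = 4 - √(35 + h))
D(b) = -3 + 3*b (D(b) = -3 + b*3 = -3 + 3*b)
E = -4 + I*√53 (E = -(4 - √(35 - 88)) = -(4 - √(-53)) = -(4 - I*√53) = -4 + I*√53 ≈ -4.0 + 7.2801*I)
D(-21)*E = (-3 + 3*(-21))*(-4 + I*√53) = (-3 - 63)*(-4 + I*√53) = -66*(-4 + I*√53) = 264 - 66*I*√53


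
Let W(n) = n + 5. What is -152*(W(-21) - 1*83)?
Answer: 15048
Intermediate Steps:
W(n) = 5 + n
-152*(W(-21) - 1*83) = -152*((5 - 21) - 1*83) = -152*(-16 - 83) = -152*(-99) = 15048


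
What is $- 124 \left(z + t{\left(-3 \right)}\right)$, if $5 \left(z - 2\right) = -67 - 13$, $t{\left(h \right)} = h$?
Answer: $2108$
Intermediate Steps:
$z = -14$ ($z = 2 + \frac{-67 - 13}{5} = 2 + \frac{1}{5} \left(-80\right) = 2 - 16 = -14$)
$- 124 \left(z + t{\left(-3 \right)}\right) = - 124 \left(-14 - 3\right) = \left(-124\right) \left(-17\right) = 2108$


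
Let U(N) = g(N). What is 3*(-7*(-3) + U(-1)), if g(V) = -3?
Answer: 54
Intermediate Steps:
U(N) = -3
3*(-7*(-3) + U(-1)) = 3*(-7*(-3) - 3) = 3*(21 - 3) = 3*18 = 54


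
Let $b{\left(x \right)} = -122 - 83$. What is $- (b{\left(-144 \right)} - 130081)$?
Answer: $130286$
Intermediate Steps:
$b{\left(x \right)} = -205$ ($b{\left(x \right)} = -122 - 83 = -205$)
$- (b{\left(-144 \right)} - 130081) = - (-205 - 130081) = \left(-1\right) \left(-130286\right) = 130286$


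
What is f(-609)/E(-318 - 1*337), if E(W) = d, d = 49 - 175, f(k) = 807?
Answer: -269/42 ≈ -6.4048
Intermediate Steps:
d = -126
E(W) = -126
f(-609)/E(-318 - 1*337) = 807/(-126) = 807*(-1/126) = -269/42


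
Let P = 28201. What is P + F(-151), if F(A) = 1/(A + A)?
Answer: 8516701/302 ≈ 28201.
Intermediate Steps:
F(A) = 1/(2*A)
P + F(-151) = 28201 + (½)/(-151) = 28201 + (½)*(-1/151) = 28201 - 1/302 = 8516701/302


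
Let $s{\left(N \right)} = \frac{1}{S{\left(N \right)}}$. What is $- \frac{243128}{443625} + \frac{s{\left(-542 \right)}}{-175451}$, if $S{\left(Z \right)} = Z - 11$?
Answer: $- \frac{3369906944137}{6148921540125} \approx -0.54805$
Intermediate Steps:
$S{\left(Z \right)} = -11 + Z$ ($S{\left(Z \right)} = Z - 11 = -11 + Z$)
$s{\left(N \right)} = \frac{1}{-11 + N}$
$- \frac{243128}{443625} + \frac{s{\left(-542 \right)}}{-175451} = - \frac{243128}{443625} + \frac{1}{\left(-11 - 542\right) \left(-175451\right)} = \left(-243128\right) \frac{1}{443625} + \frac{1}{-553} \left(- \frac{1}{175451}\right) = - \frac{243128}{443625} - - \frac{1}{97024403} = - \frac{243128}{443625} + \frac{1}{97024403} = - \frac{3369906944137}{6148921540125}$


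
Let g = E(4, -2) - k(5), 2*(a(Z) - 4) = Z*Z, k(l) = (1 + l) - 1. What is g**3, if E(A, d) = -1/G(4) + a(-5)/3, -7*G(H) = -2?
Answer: -27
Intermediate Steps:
k(l) = l
G(H) = 2/7 (G(H) = -1/7*(-2) = 2/7)
a(Z) = 4 + Z**2/2 (a(Z) = 4 + (Z*Z)/2 = 4 + Z**2/2)
E(A, d) = 2 (E(A, d) = -1/2/7 + (4 + (1/2)*(-5)**2)/3 = -1*7/2 + (4 + (1/2)*25)*(1/3) = -7/2 + (4 + 25/2)*(1/3) = -7/2 + (33/2)*(1/3) = -7/2 + 11/2 = 2)
g = -3 (g = 2 - 1*5 = 2 - 5 = -3)
g**3 = (-3)**3 = -27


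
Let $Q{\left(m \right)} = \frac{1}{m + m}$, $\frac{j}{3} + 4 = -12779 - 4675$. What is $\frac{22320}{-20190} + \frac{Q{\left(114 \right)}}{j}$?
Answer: $- \frac{8884307041}{8036476056} \approx -1.1055$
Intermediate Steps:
$j = -52374$ ($j = -12 + 3 \left(-12779 - 4675\right) = -12 + 3 \left(-17454\right) = -12 - 52362 = -52374$)
$Q{\left(m \right)} = \frac{1}{2 m}$
$\frac{22320}{-20190} + \frac{Q{\left(114 \right)}}{j} = \frac{22320}{-20190} + \frac{\frac{1}{2} \cdot \frac{1}{114}}{-52374} = 22320 \left(- \frac{1}{20190}\right) + \frac{1}{2} \cdot \frac{1}{114} \left(- \frac{1}{52374}\right) = - \frac{744}{673} + \frac{1}{228} \left(- \frac{1}{52374}\right) = - \frac{744}{673} - \frac{1}{11941272} = - \frac{8884307041}{8036476056}$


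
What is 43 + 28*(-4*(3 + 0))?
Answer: -293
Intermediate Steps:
43 + 28*(-4*(3 + 0)) = 43 + 28*(-4*3) = 43 + 28*(-12) = 43 - 336 = -293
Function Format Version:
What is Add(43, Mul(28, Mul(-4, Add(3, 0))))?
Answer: -293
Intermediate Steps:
Add(43, Mul(28, Mul(-4, Add(3, 0)))) = Add(43, Mul(28, Mul(-4, 3))) = Add(43, Mul(28, -12)) = Add(43, -336) = -293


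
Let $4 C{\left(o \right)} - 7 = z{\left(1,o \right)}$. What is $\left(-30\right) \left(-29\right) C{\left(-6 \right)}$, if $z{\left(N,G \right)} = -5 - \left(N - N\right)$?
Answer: $435$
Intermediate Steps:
$z{\left(N,G \right)} = -5$ ($z{\left(N,G \right)} = -5 - 0 = -5 + 0 = -5$)
$C{\left(o \right)} = \frac{1}{2}$ ($C{\left(o \right)} = \frac{7}{4} + \frac{1}{4} \left(-5\right) = \frac{7}{4} - \frac{5}{4} = \frac{1}{2}$)
$\left(-30\right) \left(-29\right) C{\left(-6 \right)} = \left(-30\right) \left(-29\right) \frac{1}{2} = 870 \cdot \frac{1}{2} = 435$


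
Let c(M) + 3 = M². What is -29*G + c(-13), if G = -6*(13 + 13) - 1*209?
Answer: 10751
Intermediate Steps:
G = -365 (G = -6*26 - 209 = -156 - 209 = -365)
c(M) = -3 + M²
-29*G + c(-13) = -29*(-365) + (-3 + (-13)²) = 10585 + (-3 + 169) = 10585 + 166 = 10751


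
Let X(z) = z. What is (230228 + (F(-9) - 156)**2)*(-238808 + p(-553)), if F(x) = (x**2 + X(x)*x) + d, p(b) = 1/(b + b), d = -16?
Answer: -4345329369348/79 ≈ -5.5004e+10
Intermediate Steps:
p(b) = 1/(2*b)
F(x) = -16 + 2*x**2 (F(x) = (x**2 + x*x) - 16 = (x**2 + x**2) - 16 = 2*x**2 - 16 = -16 + 2*x**2)
(230228 + (F(-9) - 156)**2)*(-238808 + p(-553)) = (230228 + ((-16 + 2*(-9)**2) - 156)**2)*(-238808 + (1/2)/(-553)) = (230228 + ((-16 + 2*81) - 156)**2)*(-238808 + (1/2)*(-1/553)) = (230228 + ((-16 + 162) - 156)**2)*(-238808 - 1/1106) = (230228 + (146 - 156)**2)*(-264121649/1106) = (230228 + (-10)**2)*(-264121649/1106) = (230228 + 100)*(-264121649/1106) = 230328*(-264121649/1106) = -4345329369348/79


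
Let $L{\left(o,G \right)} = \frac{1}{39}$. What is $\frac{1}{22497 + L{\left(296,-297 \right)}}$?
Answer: $\frac{39}{877384} \approx 4.445 \cdot 10^{-5}$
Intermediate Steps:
$L{\left(o,G \right)} = \frac{1}{39}$
$\frac{1}{22497 + L{\left(296,-297 \right)}} = \frac{1}{22497 + \frac{1}{39}} = \frac{1}{\frac{877384}{39}} = \frac{39}{877384}$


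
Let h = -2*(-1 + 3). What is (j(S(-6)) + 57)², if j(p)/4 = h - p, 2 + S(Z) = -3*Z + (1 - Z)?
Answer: 2601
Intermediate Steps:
h = -4 (h = -2*2 = -4)
S(Z) = -1 - 4*Z (S(Z) = -2 + (-3*Z + (1 - Z)) = -2 + (1 - 4*Z) = -1 - 4*Z)
j(p) = -16 - 4*p (j(p) = 4*(-4 - p) = -16 - 4*p)
(j(S(-6)) + 57)² = ((-16 - 4*(-1 - 4*(-6))) + 57)² = ((-16 - 4*(-1 + 24)) + 57)² = ((-16 - 4*23) + 57)² = ((-16 - 92) + 57)² = (-108 + 57)² = (-51)² = 2601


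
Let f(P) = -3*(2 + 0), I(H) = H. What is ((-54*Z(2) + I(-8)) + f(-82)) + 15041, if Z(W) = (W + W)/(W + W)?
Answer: 14973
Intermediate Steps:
f(P) = -6 (f(P) = -3*2 = -6)
Z(W) = 1 (Z(W) = (2*W)/((2*W)) = (2*W)*(1/(2*W)) = 1)
((-54*Z(2) + I(-8)) + f(-82)) + 15041 = ((-54*1 - 8) - 6) + 15041 = ((-54 - 8) - 6) + 15041 = (-62 - 6) + 15041 = -68 + 15041 = 14973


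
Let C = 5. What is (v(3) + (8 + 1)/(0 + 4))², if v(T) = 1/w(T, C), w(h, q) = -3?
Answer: 529/144 ≈ 3.6736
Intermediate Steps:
v(T) = -⅓ (v(T) = 1/(-3) = -⅓)
(v(3) + (8 + 1)/(0 + 4))² = (-⅓ + (8 + 1)/(0 + 4))² = (-⅓ + 9/4)² = (23/12)² = 529/144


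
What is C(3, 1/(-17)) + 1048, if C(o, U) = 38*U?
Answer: 17778/17 ≈ 1045.8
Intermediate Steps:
C(3, 1/(-17)) + 1048 = 38/(-17) + 1048 = 38*(-1/17) + 1048 = -38/17 + 1048 = 17778/17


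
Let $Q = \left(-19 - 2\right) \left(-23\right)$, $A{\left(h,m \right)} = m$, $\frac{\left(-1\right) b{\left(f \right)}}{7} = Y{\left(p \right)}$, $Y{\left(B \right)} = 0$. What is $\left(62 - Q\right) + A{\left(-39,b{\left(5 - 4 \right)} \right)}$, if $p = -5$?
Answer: $-421$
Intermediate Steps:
$b{\left(f \right)} = 0$ ($b{\left(f \right)} = \left(-7\right) 0 = 0$)
$Q = 483$ ($Q = \left(-21\right) \left(-23\right) = 483$)
$\left(62 - Q\right) + A{\left(-39,b{\left(5 - 4 \right)} \right)} = \left(62 - 483\right) + 0 = -421 + 0 = -421$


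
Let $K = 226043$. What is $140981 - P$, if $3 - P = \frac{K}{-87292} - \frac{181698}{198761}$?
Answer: $\frac{2445942080182797}{17350245212} \approx 1.4097 \cdot 10^{5}$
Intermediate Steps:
$P = \frac{112840050175}{17350245212}$ ($P = 3 - \left(\frac{226043}{-87292} - \frac{181698}{198761}\right) = 3 - \left(226043 \left(- \frac{1}{87292}\right) - \frac{181698}{198761}\right) = 3 - \left(- \frac{226043}{87292} - \frac{181698}{198761}\right) = 3 - - \frac{60789314539}{17350245212} = 3 + \frac{60789314539}{17350245212} = \frac{112840050175}{17350245212} \approx 6.5037$)
$140981 - P = 140981 - \frac{112840050175}{17350245212} = \frac{2445942080182797}{17350245212}$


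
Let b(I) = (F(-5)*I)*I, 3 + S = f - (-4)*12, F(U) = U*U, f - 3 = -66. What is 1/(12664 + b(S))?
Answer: 1/20764 ≈ 4.8160e-5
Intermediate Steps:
f = -63 (f = 3 - 66 = -63)
F(U) = U²
S = -18 (S = -3 + (-63 - (-4)*12) = -3 + (-63 - 1*(-48)) = -3 + (-63 + 48) = -3 - 15 = -18)
b(I) = 25*I² (b(I) = ((-5)²*I)*I = (25*I)*I = 25*I²)
1/(12664 + b(S)) = 1/(12664 + 25*(-18)²) = 1/(12664 + 25*324) = 1/(12664 + 8100) = 1/20764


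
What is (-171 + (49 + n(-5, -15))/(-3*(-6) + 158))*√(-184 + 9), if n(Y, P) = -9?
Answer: -18785*I*√7/22 ≈ -2259.1*I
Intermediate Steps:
(-171 + (49 + n(-5, -15))/(-3*(-6) + 158))*√(-184 + 9) = (-171 + (49 - 9)/(-3*(-6) + 158))*√(-184 + 9) = (-171 + 40/(18 + 158))*√(-175) = (-171 + 40/176)*(5*I*√7) = (-171 + 40*(1/176))*(5*I*√7) = (-171 + 5/22)*(5*I*√7) = -18785*I*√7/22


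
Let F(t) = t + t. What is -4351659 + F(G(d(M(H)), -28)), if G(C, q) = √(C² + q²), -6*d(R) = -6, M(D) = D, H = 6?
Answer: -4351659 + 2*√785 ≈ -4.3516e+6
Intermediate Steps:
d(R) = 1 (d(R) = -⅙*(-6) = 1)
F(t) = 2*t
-4351659 + F(G(d(M(H)), -28)) = -4351659 + 2*√(1² + (-28)²) = -4351659 + 2*√(1 + 784) = -4351659 + 2*√785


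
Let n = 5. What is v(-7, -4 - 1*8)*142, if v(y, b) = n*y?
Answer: -4970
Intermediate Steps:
v(y, b) = 5*y
v(-7, -4 - 1*8)*142 = (5*(-7))*142 = -35*142 = -4970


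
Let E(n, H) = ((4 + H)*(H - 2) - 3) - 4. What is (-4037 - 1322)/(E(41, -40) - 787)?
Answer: -5359/718 ≈ -7.4638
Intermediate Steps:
E(n, H) = -7 + (-2 + H)*(4 + H) (E(n, H) = ((4 + H)*(-2 + H) - 3) - 4 = ((-2 + H)*(4 + H) - 3) - 4 = (-3 + (-2 + H)*(4 + H)) - 4 = -7 + (-2 + H)*(4 + H))
(-4037 - 1322)/(E(41, -40) - 787) = (-4037 - 1322)/((-15 + (-40)² + 2*(-40)) - 787) = -5359/((-15 + 1600 - 80) - 787) = -5359/(1505 - 787) = -5359/718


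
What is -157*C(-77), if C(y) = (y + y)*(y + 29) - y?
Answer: -1172633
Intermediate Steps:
C(y) = -y + 2*y*(29 + y) (C(y) = (2*y)*(29 + y) - y = 2*y*(29 + y) - y = -y + 2*y*(29 + y))
-157*C(-77) = -(-12089)*(57 + 2*(-77)) = -(-12089)*(57 - 154) = -(-12089)*(-97) = -157*7469 = -1172633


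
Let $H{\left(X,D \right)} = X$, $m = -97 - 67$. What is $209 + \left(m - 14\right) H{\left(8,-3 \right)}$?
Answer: $-1215$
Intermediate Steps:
$m = -164$ ($m = -97 - 67 = -164$)
$209 + \left(m - 14\right) H{\left(8,-3 \right)} = 209 + \left(-164 - 14\right) 8 = 209 - 1424 = -1215$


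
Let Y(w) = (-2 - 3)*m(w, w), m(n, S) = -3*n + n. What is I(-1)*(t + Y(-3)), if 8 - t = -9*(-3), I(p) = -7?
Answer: 343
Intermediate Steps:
m(n, S) = -2*n
Y(w) = 10*w (Y(w) = (-2 - 3)*(-2*w) = -(-10)*w = 10*w)
t = -19 (t = 8 - (-9)*(-3) = 8 - 1*27 = 8 - 27 = -19)
I(-1)*(t + Y(-3)) = -7*(-19 + 10*(-3)) = -7*(-19 - 30) = -7*(-49) = 343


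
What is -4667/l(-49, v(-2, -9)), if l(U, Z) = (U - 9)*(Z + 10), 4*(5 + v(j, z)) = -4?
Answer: 4667/232 ≈ 20.116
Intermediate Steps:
v(j, z) = -6 (v(j, z) = -5 + (¼)*(-4) = -5 - 1 = -6)
l(U, Z) = (-9 + U)*(10 + Z)
-4667/l(-49, v(-2, -9)) = -4667/(-90 - 9*(-6) + 10*(-49) - 49*(-6)) = -4667/(-90 + 54 - 490 + 294) = -4667/(-232) = -4667*(-1/232) = 4667/232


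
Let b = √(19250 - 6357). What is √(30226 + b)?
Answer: √(30226 + √12893) ≈ 174.18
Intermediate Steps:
b = √12893 ≈ 113.55
√(30226 + b) = √(30226 + √12893)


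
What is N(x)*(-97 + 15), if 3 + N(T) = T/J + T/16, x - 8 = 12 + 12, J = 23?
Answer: -738/23 ≈ -32.087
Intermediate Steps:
x = 32 (x = 8 + (12 + 12) = 8 + 24 = 32)
N(T) = -3 + 39*T/368 (N(T) = -3 + (T/23 + T/16) = -3 + 39*T/368)
N(x)*(-97 + 15) = (-3 + (39/368)*32)*(-97 + 15) = (-3 + 78/23)*(-82) = (9/23)*(-82) = -738/23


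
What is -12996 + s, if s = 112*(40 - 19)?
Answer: -10644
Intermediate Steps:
s = 2352 (s = 112*21 = 2352)
-12996 + s = -12996 + 2352 = -10644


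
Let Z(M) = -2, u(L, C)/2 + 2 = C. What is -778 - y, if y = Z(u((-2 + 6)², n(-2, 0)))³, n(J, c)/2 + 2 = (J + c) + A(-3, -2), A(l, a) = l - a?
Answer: -770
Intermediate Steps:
n(J, c) = -6 + 2*J + 2*c (n(J, c) = -4 + 2*((J + c) + (-3 - 1*(-2))) = -4 + 2*((J + c) + (-3 + 2)) = -4 + 2*((J + c) - 1) = -4 + 2*(-1 + J + c) = -4 + (-2 + 2*J + 2*c) = -6 + 2*J + 2*c)
u(L, C) = -4 + 2*C
y = -8 (y = (-2)³ = -8)
-778 - y = -778 - 1*(-8) = -778 + 8 = -770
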